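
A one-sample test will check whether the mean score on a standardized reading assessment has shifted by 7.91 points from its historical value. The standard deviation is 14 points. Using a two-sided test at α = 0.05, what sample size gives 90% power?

For a one-sample z-test, n = ((z_{α/2} + z_β)·σ/δ)².
z_{α/2} = 1.960 (two-sided α = 0.05); z_β = 1.282 (power 90% → β = 0.1).
n = (3.242 × 14 / 7.91)² = 32.93
Round up: n = 33.

n = 33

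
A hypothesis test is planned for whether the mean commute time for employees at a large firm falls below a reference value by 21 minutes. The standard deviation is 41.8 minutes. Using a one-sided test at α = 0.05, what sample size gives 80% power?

For a one-sample z-test, n = ((z_α + z_β)·σ/δ)².
z_α = 1.645 (one-sided α = 0.05); z_β = 0.842 (power 80% → β = 0.2).
n = (2.487 × 41.8 / 21)² = 24.51
Round up: n = 25.

25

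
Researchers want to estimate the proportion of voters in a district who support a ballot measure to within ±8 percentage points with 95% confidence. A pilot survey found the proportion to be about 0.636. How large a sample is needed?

For a proportion with margin E = 0.08 at 95% confidence, z = 1.960.
n = p̂(1−p̂)(z/E)² = 0.636 × 0.364 × (1.960/0.08)² = 138.96
Round up: n = 139.

n = 139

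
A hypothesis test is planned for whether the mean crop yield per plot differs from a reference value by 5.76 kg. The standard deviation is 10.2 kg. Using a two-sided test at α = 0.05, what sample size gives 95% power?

For a one-sample z-test, n = ((z_{α/2} + z_β)·σ/δ)².
z_{α/2} = 1.960 (two-sided α = 0.05); z_β = 1.645 (power 95% → β = 0.05).
n = (3.605 × 10.2 / 5.76)² = 40.75
Round up: n = 41.

41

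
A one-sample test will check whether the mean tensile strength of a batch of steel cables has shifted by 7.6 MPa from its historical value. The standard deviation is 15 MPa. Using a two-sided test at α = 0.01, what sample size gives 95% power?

70

For a one-sample z-test, n = ((z_{α/2} + z_β)·σ/δ)².
z_{α/2} = 2.576 (two-sided α = 0.01); z_β = 1.645 (power 95% → β = 0.05).
n = (4.221 × 15 / 7.6)² = 69.40
Round up: n = 70.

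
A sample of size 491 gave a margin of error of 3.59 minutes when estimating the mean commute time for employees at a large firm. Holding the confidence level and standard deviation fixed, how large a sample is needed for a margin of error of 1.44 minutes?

Margin of error scales as 1/√n, so n₂ = n₁·(E₁/E₂)².
n₂ = 491 × (3.59/1.44)² = 491 × 6.215 = 3051.57
Round up: n₂ = 3052.

3052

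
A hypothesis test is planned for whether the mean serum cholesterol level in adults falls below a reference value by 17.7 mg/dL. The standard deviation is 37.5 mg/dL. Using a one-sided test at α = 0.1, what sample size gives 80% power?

21

For a one-sample z-test, n = ((z_α + z_β)·σ/δ)².
z_α = 1.282 (one-sided α = 0.1); z_β = 0.842 (power 80% → β = 0.2).
n = (2.124 × 37.5 / 17.7)² = 20.25
Round up: n = 21.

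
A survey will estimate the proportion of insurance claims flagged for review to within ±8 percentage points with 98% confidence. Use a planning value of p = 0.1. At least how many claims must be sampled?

For a proportion with margin E = 0.08 at 98% confidence, z = 2.326.
n = p̂(1−p̂)(z/E)² = 0.1 × 0.9 × (2.326/0.08)² = 76.08
Round up: n = 77.

77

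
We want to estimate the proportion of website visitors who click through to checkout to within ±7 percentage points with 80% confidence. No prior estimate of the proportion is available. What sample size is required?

For a proportion with margin E = 0.07 at 80% confidence, z = 1.282.
With no prior estimate, use p = 0.5, which maximizes p(1−p) at 0.25.
n = 0.25 × (z/E)² = 0.25 × (1.282/0.07)² = 83.85
Round up: n = 84.

84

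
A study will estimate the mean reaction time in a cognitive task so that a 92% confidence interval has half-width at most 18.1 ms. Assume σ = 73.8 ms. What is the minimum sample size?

For a mean, the margin of error is E = z·σ/√n, so n = (zσ/E)².
At 92% confidence, z = 1.751.
n = (1.751 × 73.8 / 18.1)² = 50.97
Round up: n = 51.

n = 51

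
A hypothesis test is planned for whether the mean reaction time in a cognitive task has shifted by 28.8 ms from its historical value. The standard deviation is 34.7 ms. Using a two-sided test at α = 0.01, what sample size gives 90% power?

22

For a one-sample z-test, n = ((z_{α/2} + z_β)·σ/δ)².
z_{α/2} = 2.576 (two-sided α = 0.01); z_β = 1.282 (power 90% → β = 0.1).
n = (3.858 × 34.7 / 28.8)² = 21.61
Round up: n = 22.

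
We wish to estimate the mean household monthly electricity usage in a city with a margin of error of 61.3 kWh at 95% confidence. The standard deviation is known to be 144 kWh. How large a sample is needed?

n = 22

For a mean, the margin of error is E = z·σ/√n, so n = (zσ/E)².
At 95% confidence, z = 1.960.
n = (1.960 × 144 / 61.3)² = 21.20
Round up: n = 22.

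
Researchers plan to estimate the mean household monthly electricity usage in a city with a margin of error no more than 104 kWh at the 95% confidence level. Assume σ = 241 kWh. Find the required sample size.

21

For a mean, the margin of error is E = z·σ/√n, so n = (zσ/E)².
At 95% confidence, z = 1.960.
n = (1.960 × 241 / 104)² = 20.63
Round up: n = 21.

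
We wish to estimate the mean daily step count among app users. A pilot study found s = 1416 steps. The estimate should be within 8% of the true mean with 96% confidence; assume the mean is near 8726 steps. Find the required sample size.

n = 18

For a mean, the margin of error is E = z·σ/√n, so n = (zσ/E)².
At 96% confidence, z = 2.054.
E = 8% of 8726 = 698.1 steps.
n = (2.054 × 1416 / 698.1)² = 17.36
Round up: n = 18.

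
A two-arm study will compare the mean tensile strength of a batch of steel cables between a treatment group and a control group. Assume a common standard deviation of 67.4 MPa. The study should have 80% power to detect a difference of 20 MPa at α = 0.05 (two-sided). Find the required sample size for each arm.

For two equal groups, n per group = 2·((z_{α/2} + z_β)·σ/δ)².
z_{α/2} = 1.960; z_β = 0.842 (power 80%).
n = 2 × (2.802 × 67.4 / 20)² = 2 × 89.17 = 178.34
Round up: n = 179 per group.

179 per group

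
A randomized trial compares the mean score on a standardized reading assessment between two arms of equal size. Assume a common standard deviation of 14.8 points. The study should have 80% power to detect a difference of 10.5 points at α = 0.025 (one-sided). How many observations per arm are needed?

32 per group

For two equal groups, n per group = 2·((z_α + z_β)·σ/δ)².
z_α = 1.960; z_β = 0.842 (power 80%).
n = 2 × (2.802 × 14.8 / 10.5)² = 2 × 15.60 = 31.20
Round up: n = 32 per group.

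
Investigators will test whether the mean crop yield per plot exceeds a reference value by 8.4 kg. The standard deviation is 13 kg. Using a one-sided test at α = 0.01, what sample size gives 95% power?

38

For a one-sample z-test, n = ((z_α + z_β)·σ/δ)².
z_α = 2.326 (one-sided α = 0.01); z_β = 1.645 (power 95% → β = 0.05).
n = (3.971 × 13 / 8.4)² = 37.77
Round up: n = 38.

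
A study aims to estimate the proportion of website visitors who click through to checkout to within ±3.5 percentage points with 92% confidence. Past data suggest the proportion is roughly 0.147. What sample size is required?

314

For a proportion with margin E = 0.035 at 92% confidence, z = 1.751.
n = p̂(1−p̂)(z/E)² = 0.147 × 0.853 × (1.751/0.035)² = 313.84
Round up: n = 314.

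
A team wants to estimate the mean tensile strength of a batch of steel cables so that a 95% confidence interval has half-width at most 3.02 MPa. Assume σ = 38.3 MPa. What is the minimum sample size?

For a mean, the margin of error is E = z·σ/√n, so n = (zσ/E)².
At 95% confidence, z = 1.960.
n = (1.960 × 38.3 / 3.02)² = 617.87
Round up: n = 618.

618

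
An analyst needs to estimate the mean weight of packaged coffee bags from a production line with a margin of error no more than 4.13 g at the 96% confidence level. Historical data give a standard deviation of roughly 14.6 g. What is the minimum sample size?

For a mean, the margin of error is E = z·σ/√n, so n = (zσ/E)².
At 96% confidence, z = 2.054.
n = (2.054 × 14.6 / 4.13)² = 52.72
Round up: n = 53.

53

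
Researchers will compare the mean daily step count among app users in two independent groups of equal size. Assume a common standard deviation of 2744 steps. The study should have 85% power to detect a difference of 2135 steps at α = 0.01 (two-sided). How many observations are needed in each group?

44 per group

For two equal groups, n per group = 2·((z_{α/2} + z_β)·σ/δ)².
z_{α/2} = 2.576; z_β = 1.036 (power 85%).
n = 2 × (3.612 × 2744 / 2135)² = 2 × 21.55 = 43.10
Round up: n = 44 per group.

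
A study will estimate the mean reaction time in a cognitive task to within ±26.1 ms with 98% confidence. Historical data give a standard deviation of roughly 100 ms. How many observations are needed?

For a mean, the margin of error is E = z·σ/√n, so n = (zσ/E)².
At 98% confidence, z = 2.326.
n = (2.326 × 100 / 26.1)² = 79.42
Round up: n = 80.

80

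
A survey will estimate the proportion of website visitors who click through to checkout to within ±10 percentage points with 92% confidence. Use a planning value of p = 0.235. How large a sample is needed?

For a proportion with margin E = 0.1 at 92% confidence, z = 1.751.
n = p̂(1−p̂)(z/E)² = 0.235 × 0.765 × (1.751/0.1)² = 55.12
Round up: n = 56.

56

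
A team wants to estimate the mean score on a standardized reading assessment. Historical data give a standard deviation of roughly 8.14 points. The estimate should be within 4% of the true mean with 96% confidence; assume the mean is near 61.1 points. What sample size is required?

For a mean, the margin of error is E = z·σ/√n, so n = (zσ/E)².
At 96% confidence, z = 2.054.
E = 4% of 61.1 = 2.444 points.
n = (2.054 × 8.14 / 2.444)² = 46.80
Round up: n = 47.

47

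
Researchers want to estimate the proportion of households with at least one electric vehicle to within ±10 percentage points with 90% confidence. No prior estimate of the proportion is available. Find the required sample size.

For a proportion with margin E = 0.1 at 90% confidence, z = 1.645.
With no prior estimate, use p = 0.5, which maximizes p(1−p) at 0.25.
n = 0.25 × (z/E)² = 0.25 × (1.645/0.1)² = 67.65
Round up: n = 68.

68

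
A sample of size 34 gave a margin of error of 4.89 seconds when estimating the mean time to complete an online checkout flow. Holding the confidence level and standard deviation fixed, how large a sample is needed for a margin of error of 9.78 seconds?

Margin of error scales as 1/√n, so n₂ = n₁·(E₁/E₂)².
n₂ = 34 × (4.89/9.78)² = 34 × 0.25 = 8.50
Round up: n₂ = 9.

n = 9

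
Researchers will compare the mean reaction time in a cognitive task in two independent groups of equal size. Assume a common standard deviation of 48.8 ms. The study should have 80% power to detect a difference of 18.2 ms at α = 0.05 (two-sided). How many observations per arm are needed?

113 per group

For two equal groups, n per group = 2·((z_{α/2} + z_β)·σ/δ)².
z_{α/2} = 1.960; z_β = 0.842 (power 80%).
n = 2 × (2.802 × 48.8 / 18.2)² = 2 × 56.45 = 112.90
Round up: n = 113 per group.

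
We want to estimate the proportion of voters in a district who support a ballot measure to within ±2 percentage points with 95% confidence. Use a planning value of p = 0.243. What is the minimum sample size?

For a proportion with margin E = 0.02 at 95% confidence, z = 1.960.
n = p̂(1−p̂)(z/E)² = 0.243 × 0.757 × (1.960/0.02)² = 1766.67
Round up: n = 1767.

1767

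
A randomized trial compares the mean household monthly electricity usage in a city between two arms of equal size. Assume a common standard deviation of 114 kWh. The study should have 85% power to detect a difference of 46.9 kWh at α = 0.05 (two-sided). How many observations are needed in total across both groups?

For two equal groups, n per group = 2·((z_{α/2} + z_β)·σ/δ)².
z_{α/2} = 1.960; z_β = 1.036 (power 85%).
n = 2 × (2.996 × 114 / 46.9)² = 2 × 53.03 = 106.06
Round up: n = 107 per group.
Total across both groups: 2 × 107 = 214.

214 total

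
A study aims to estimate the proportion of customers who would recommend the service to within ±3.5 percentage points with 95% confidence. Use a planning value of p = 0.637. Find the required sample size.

For a proportion with margin E = 0.035 at 95% confidence, z = 1.960.
n = p̂(1−p̂)(z/E)² = 0.637 × 0.363 × (1.960/0.035)² = 725.14
Round up: n = 726.

726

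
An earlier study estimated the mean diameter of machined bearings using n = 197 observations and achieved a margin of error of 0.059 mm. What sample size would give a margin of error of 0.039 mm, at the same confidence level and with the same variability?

Margin of error scales as 1/√n, so n₂ = n₁·(E₁/E₂)².
n₂ = 197 × (0.059/0.039)² = 197 × 2.289 = 450.93
Round up: n₂ = 451.

451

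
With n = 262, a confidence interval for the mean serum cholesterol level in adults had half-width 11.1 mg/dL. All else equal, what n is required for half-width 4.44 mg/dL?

Margin of error scales as 1/√n, so n₂ = n₁·(E₁/E₂)².
n₂ = 262 × (11.1/4.44)² = 262 × 6.25 = 1637.50
Round up: n₂ = 1638.

n = 1638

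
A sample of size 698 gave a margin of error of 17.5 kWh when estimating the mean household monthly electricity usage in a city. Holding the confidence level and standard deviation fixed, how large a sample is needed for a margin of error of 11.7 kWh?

Margin of error scales as 1/√n, so n₂ = n₁·(E₁/E₂)².
n₂ = 698 × (17.5/11.7)² = 698 × 2.237 = 1561.43
Round up: n₂ = 1562.

1562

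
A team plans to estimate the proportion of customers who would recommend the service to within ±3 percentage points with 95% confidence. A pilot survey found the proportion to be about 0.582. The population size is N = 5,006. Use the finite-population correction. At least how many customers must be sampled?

For a proportion with margin E = 0.03 at 95% confidence, z = 1.960.
n = p̂(1−p̂)(z/E)² = 0.582 × 0.418 × (1.960/0.03)² = 1038.41 — call this n₀.
Finite-population correction with N = 5,006: n = n₀ / (1 + (n₀−1)/N) = 1038.41 / 1.207 = 860.32
Round up: n = 861.

861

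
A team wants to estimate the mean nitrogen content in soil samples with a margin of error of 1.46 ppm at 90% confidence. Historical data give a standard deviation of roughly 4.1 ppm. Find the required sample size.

For a mean, the margin of error is E = z·σ/√n, so n = (zσ/E)².
At 90% confidence, z = 1.645.
n = (1.645 × 4.1 / 1.46)² = 21.34
Round up: n = 22.

22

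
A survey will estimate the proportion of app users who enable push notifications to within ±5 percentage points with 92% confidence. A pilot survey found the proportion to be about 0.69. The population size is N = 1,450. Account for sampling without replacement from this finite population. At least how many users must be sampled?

n = 223

For a proportion with margin E = 0.05 at 92% confidence, z = 1.751.
n = p̂(1−p̂)(z/E)² = 0.69 × 0.31 × (1.751/0.05)² = 262.33 — call this n₀.
Finite-population correction with N = 1,450: n = n₀ / (1 + (n₀−1)/N) = 262.33 / 1.18 = 222.31
Round up: n = 223.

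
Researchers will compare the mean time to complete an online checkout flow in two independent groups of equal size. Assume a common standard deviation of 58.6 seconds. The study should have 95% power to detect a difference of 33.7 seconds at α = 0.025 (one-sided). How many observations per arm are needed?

For two equal groups, n per group = 2·((z_α + z_β)·σ/δ)².
z_α = 1.960; z_β = 1.645 (power 95%).
n = 2 × (3.605 × 58.6 / 33.7)² = 2 × 39.30 = 78.60
Round up: n = 79 per group.

79 per group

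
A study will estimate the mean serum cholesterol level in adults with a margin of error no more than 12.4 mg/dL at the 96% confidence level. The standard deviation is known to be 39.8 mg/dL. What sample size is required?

For a mean, the margin of error is E = z·σ/√n, so n = (zσ/E)².
At 96% confidence, z = 2.054.
n = (2.054 × 39.8 / 12.4)² = 43.46
Round up: n = 44.

44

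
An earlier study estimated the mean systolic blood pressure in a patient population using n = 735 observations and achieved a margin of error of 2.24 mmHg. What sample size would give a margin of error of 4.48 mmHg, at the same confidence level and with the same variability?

Margin of error scales as 1/√n, so n₂ = n₁·(E₁/E₂)².
n₂ = 735 × (2.24/4.48)² = 735 × 0.25 = 183.75
Round up: n₂ = 184.

184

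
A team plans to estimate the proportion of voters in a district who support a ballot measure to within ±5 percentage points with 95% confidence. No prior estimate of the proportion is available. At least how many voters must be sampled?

For a proportion with margin E = 0.05 at 95% confidence, z = 1.960.
With no prior estimate, use p = 0.5, which maximizes p(1−p) at 0.25.
n = 0.25 × (z/E)² = 0.25 × (1.960/0.05)² = 384.16
Round up: n = 385.

385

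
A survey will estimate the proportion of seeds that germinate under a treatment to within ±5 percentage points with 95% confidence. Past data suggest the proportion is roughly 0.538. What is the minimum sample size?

For a proportion with margin E = 0.05 at 95% confidence, z = 1.960.
n = p̂(1−p̂)(z/E)² = 0.538 × 0.462 × (1.960/0.05)² = 381.94
Round up: n = 382.

382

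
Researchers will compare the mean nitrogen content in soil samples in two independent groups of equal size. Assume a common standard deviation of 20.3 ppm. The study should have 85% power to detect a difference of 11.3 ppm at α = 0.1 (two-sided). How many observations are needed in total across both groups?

94 total

For two equal groups, n per group = 2·((z_{α/2} + z_β)·σ/δ)².
z_{α/2} = 1.645; z_β = 1.036 (power 85%).
n = 2 × (2.681 × 20.3 / 11.3)² = 2 × 23.20 = 46.40
Round up: n = 47 per group.
Total across both groups: 2 × 47 = 94.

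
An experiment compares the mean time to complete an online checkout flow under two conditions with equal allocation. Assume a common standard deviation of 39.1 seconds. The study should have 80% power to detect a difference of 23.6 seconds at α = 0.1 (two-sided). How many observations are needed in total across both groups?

68 total

For two equal groups, n per group = 2·((z_{α/2} + z_β)·σ/δ)².
z_{α/2} = 1.645; z_β = 0.842 (power 80%).
n = 2 × (2.487 × 39.1 / 23.6)² = 2 × 16.98 = 33.96
Round up: n = 34 per group.
Total across both groups: 2 × 34 = 68.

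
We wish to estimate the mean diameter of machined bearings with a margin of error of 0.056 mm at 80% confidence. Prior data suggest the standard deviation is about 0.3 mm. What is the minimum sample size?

48

For a mean, the margin of error is E = z·σ/√n, so n = (zσ/E)².
At 80% confidence, z = 1.282.
n = (1.282 × 0.3 / 0.056)² = 47.17
Round up: n = 48.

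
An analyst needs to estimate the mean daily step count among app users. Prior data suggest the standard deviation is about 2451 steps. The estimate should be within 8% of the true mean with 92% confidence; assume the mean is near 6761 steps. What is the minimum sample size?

For a mean, the margin of error is E = z·σ/√n, so n = (zσ/E)².
At 92% confidence, z = 1.751.
E = 8% of 6761 = 540.9 steps.
n = (1.751 × 2451 / 540.9)² = 62.96
Round up: n = 63.

63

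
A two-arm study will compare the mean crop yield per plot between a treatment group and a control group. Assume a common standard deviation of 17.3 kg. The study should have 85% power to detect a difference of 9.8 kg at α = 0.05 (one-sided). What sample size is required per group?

45 per group

For two equal groups, n per group = 2·((z_α + z_β)·σ/δ)².
z_α = 1.645; z_β = 1.036 (power 85%).
n = 2 × (2.681 × 17.3 / 9.8)² = 2 × 22.40 = 44.80
Round up: n = 45 per group.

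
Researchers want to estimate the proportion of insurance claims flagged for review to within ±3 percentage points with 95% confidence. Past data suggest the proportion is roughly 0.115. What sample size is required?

435

For a proportion with margin E = 0.03 at 95% confidence, z = 1.960.
n = p̂(1−p̂)(z/E)² = 0.115 × 0.885 × (1.960/0.03)² = 434.42
Round up: n = 435.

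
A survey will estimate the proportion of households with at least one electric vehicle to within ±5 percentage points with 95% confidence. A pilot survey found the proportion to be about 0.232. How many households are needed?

274

For a proportion with margin E = 0.05 at 95% confidence, z = 1.960.
n = p̂(1−p̂)(z/E)² = 0.232 × 0.768 × (1.960/0.05)² = 273.79
Round up: n = 274.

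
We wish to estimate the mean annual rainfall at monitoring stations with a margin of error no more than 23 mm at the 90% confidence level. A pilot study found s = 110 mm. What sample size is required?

62

For a mean, the margin of error is E = z·σ/√n, so n = (zσ/E)².
At 90% confidence, z = 1.645.
n = (1.645 × 110 / 23)² = 61.90
Round up: n = 62.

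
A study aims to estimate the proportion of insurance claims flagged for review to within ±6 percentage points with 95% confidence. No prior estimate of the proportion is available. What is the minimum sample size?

For a proportion with margin E = 0.06 at 95% confidence, z = 1.960.
With no prior estimate, use p = 0.5, which maximizes p(1−p) at 0.25.
n = 0.25 × (z/E)² = 0.25 × (1.960/0.06)² = 266.78
Round up: n = 267.

267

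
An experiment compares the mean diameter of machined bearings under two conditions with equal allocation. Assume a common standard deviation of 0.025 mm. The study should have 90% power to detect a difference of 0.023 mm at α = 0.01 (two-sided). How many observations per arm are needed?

36 per group

For two equal groups, n per group = 2·((z_{α/2} + z_β)·σ/δ)².
z_{α/2} = 2.576; z_β = 1.282 (power 90%).
n = 2 × (3.858 × 0.025 / 0.023)² = 2 × 17.59 = 35.18
Round up: n = 36 per group.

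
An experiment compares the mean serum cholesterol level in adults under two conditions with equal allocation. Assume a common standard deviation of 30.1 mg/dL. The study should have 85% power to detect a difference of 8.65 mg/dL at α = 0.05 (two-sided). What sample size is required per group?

For two equal groups, n per group = 2·((z_{α/2} + z_β)·σ/δ)².
z_{α/2} = 1.960; z_β = 1.036 (power 85%).
n = 2 × (2.996 × 30.1 / 8.65)² = 2 × 108.69 = 217.38
Round up: n = 218 per group.

218 per group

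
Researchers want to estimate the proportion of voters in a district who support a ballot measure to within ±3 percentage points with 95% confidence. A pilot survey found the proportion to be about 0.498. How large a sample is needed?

1068

For a proportion with margin E = 0.03 at 95% confidence, z = 1.960.
n = p̂(1−p̂)(z/E)² = 0.498 × 0.502 × (1.960/0.03)² = 1067.09
Round up: n = 1068.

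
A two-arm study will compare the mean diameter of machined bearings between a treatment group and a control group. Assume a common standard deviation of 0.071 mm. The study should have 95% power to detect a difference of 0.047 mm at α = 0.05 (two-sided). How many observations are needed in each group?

60 per group

For two equal groups, n per group = 2·((z_{α/2} + z_β)·σ/δ)².
z_{α/2} = 1.960; z_β = 1.645 (power 95%).
n = 2 × (3.605 × 0.071 / 0.047)² = 2 × 29.66 = 59.32
Round up: n = 60 per group.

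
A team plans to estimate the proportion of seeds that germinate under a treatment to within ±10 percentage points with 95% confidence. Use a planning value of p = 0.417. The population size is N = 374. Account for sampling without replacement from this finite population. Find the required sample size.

n = 75

For a proportion with margin E = 0.1 at 95% confidence, z = 1.960.
n = p̂(1−p̂)(z/E)² = 0.417 × 0.583 × (1.960/0.1)² = 93.39 — call this n₀.
Finite-population correction with N = 374: n = n₀ / (1 + (n₀−1)/N) = 93.39 / 1.247 = 74.89
Round up: n = 75.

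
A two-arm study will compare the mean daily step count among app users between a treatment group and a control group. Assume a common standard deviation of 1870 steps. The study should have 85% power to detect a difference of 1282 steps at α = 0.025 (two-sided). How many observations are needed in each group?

46 per group

For two equal groups, n per group = 2·((z_{α/2} + z_β)·σ/δ)².
z_{α/2} = 2.241; z_β = 1.036 (power 85%).
n = 2 × (3.277 × 1870 / 1282)² = 2 × 22.85 = 45.70
Round up: n = 46 per group.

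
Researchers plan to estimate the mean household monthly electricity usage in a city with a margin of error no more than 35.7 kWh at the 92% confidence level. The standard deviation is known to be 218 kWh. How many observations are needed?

For a mean, the margin of error is E = z·σ/√n, so n = (zσ/E)².
At 92% confidence, z = 1.751.
n = (1.751 × 218 / 35.7)² = 114.33
Round up: n = 115.

115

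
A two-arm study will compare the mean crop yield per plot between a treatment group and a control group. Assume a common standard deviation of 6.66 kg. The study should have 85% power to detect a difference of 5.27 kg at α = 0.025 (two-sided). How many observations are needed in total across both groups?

70 total

For two equal groups, n per group = 2·((z_{α/2} + z_β)·σ/δ)².
z_{α/2} = 2.241; z_β = 1.036 (power 85%).
n = 2 × (3.277 × 6.66 / 5.27)² = 2 × 17.15 = 34.30
Round up: n = 35 per group.
Total across both groups: 2 × 35 = 70.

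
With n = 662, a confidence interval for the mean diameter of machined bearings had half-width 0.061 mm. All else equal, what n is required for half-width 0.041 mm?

Margin of error scales as 1/√n, so n₂ = n₁·(E₁/E₂)².
n₂ = 662 × (0.061/0.041)² = 662 × 2.214 = 1465.67
Round up: n₂ = 1466.

n = 1466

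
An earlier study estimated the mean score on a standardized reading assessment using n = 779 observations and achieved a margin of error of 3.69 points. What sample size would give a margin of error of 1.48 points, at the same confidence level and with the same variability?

4843

Margin of error scales as 1/√n, so n₂ = n₁·(E₁/E₂)².
n₂ = 779 × (3.69/1.48)² = 779 × 6.216 = 4842.26
Round up: n₂ = 4843.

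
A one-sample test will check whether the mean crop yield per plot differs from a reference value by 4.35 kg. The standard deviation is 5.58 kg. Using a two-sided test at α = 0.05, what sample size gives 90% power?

18

For a one-sample z-test, n = ((z_{α/2} + z_β)·σ/δ)².
z_{α/2} = 1.960 (two-sided α = 0.05); z_β = 1.282 (power 90% → β = 0.1).
n = (3.242 × 5.58 / 4.35)² = 17.29
Round up: n = 18.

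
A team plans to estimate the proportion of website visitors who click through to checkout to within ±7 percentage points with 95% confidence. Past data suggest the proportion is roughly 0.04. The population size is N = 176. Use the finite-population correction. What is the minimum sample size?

n = 26

For a proportion with margin E = 0.07 at 95% confidence, z = 1.960.
n = p̂(1−p̂)(z/E)² = 0.04 × 0.96 × (1.960/0.07)² = 30.11 — call this n₀.
Finite-population correction with N = 176: n = n₀ / (1 + (n₀−1)/N) = 30.11 / 1.165 = 25.85
Round up: n = 26.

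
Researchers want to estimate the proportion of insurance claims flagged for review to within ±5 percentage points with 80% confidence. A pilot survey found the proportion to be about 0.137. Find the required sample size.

78

For a proportion with margin E = 0.05 at 80% confidence, z = 1.282.
n = p̂(1−p̂)(z/E)² = 0.137 × 0.863 × (1.282/0.05)² = 77.73
Round up: n = 78.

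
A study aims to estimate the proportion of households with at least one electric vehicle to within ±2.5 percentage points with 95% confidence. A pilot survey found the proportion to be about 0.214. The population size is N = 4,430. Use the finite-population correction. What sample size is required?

n = 839

For a proportion with margin E = 0.025 at 95% confidence, z = 1.960.
n = p̂(1−p̂)(z/E)² = 0.214 × 0.786 × (1.960/0.025)² = 1033.88 — call this n₀.
Finite-population correction with N = 4,430: n = n₀ / (1 + (n₀−1)/N) = 1033.88 / 1.233 = 838.51
Round up: n = 839.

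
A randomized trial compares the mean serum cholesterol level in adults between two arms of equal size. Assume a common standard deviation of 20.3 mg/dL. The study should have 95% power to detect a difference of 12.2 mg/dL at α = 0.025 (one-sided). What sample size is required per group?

For two equal groups, n per group = 2·((z_α + z_β)·σ/δ)².
z_α = 1.960; z_β = 1.645 (power 95%).
n = 2 × (3.605 × 20.3 / 12.2)² = 2 × 35.98 = 71.96
Round up: n = 72 per group.

72 per group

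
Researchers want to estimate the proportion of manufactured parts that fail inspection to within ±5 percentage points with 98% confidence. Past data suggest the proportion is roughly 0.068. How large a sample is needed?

For a proportion with margin E = 0.05 at 98% confidence, z = 2.326.
n = p̂(1−p̂)(z/E)² = 0.068 × 0.932 × (2.326/0.05)² = 137.15
Round up: n = 138.

138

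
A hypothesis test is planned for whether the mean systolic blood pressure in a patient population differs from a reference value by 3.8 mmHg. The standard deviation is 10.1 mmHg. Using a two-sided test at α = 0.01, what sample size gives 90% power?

106

For a one-sample z-test, n = ((z_{α/2} + z_β)·σ/δ)².
z_{α/2} = 2.576 (two-sided α = 0.01); z_β = 1.282 (power 90% → β = 0.1).
n = (3.858 × 10.1 / 3.8)² = 105.15
Round up: n = 106.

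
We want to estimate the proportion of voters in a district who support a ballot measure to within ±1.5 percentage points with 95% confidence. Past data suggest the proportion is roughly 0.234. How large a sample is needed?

For a proportion with margin E = 0.015 at 95% confidence, z = 1.960.
n = p̂(1−p̂)(z/E)² = 0.234 × 0.766 × (1.960/0.015)² = 3060.37
Round up: n = 3061.

3061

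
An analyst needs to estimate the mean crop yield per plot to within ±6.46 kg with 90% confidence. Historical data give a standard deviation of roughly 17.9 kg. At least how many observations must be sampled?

21

For a mean, the margin of error is E = z·σ/√n, so n = (zσ/E)².
At 90% confidence, z = 1.645.
n = (1.645 × 17.9 / 6.46)² = 20.78
Round up: n = 21.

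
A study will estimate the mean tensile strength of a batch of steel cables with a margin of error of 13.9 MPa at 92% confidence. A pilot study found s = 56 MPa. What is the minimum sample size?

For a mean, the margin of error is E = z·σ/√n, so n = (zσ/E)².
At 92% confidence, z = 1.751.
n = (1.751 × 56 / 13.9)² = 49.76
Round up: n = 50.

50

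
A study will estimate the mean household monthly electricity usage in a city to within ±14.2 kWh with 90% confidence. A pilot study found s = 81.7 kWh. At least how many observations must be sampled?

n = 90

For a mean, the margin of error is E = z·σ/√n, so n = (zσ/E)².
At 90% confidence, z = 1.645.
n = (1.645 × 81.7 / 14.2)² = 89.58
Round up: n = 90.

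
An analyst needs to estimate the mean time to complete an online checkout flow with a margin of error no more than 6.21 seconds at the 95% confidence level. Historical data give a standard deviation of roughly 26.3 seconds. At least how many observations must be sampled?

n = 69

For a mean, the margin of error is E = z·σ/√n, so n = (zσ/E)².
At 95% confidence, z = 1.960.
n = (1.960 × 26.3 / 6.21)² = 68.90
Round up: n = 69.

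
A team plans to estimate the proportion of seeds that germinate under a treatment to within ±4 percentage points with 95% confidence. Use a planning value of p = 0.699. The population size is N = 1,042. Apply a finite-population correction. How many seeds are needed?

n = 341

For a proportion with margin E = 0.04 at 95% confidence, z = 1.960.
n = p̂(1−p̂)(z/E)² = 0.699 × 0.301 × (1.960/0.04)² = 505.17 — call this n₀.
Finite-population correction with N = 1,042: n = n₀ / (1 + (n₀−1)/N) = 505.17 / 1.484 = 340.41
Round up: n = 341.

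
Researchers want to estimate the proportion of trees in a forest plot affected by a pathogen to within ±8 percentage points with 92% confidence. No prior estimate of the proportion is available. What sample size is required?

For a proportion with margin E = 0.08 at 92% confidence, z = 1.751.
With no prior estimate, use p = 0.5, which maximizes p(1−p) at 0.25.
n = 0.25 × (z/E)² = 0.25 × (1.751/0.08)² = 119.77
Round up: n = 120.

n = 120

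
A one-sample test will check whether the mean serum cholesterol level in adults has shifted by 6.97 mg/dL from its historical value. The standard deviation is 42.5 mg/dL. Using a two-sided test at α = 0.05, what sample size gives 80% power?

For a one-sample z-test, n = ((z_{α/2} + z_β)·σ/δ)².
z_{α/2} = 1.960 (two-sided α = 0.05); z_β = 0.842 (power 80% → β = 0.2).
n = (2.802 × 42.5 / 6.97)² = 291.91
Round up: n = 292.

292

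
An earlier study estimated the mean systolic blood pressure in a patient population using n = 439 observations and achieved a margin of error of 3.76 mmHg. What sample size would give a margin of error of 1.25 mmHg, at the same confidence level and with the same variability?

n = 3973

Margin of error scales as 1/√n, so n₂ = n₁·(E₁/E₂)².
n₂ = 439 × (3.76/1.25)² = 439 × 9.048 = 3972.07
Round up: n₂ = 3973.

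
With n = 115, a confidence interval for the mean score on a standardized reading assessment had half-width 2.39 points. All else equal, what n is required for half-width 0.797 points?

1035

Margin of error scales as 1/√n, so n₂ = n₁·(E₁/E₂)².
n₂ = 115 × (2.39/0.797)² = 115 × 8.992 = 1034.08
Round up: n₂ = 1035.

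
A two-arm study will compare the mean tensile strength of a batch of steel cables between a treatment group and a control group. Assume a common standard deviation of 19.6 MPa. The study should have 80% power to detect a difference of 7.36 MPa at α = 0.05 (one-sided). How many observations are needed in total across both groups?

For two equal groups, n per group = 2·((z_α + z_β)·σ/δ)².
z_α = 1.645; z_β = 0.842 (power 80%).
n = 2 × (2.487 × 19.6 / 7.36)² = 2 × 43.86 = 87.72
Round up: n = 88 per group.
Total across both groups: 2 × 88 = 176.

176 total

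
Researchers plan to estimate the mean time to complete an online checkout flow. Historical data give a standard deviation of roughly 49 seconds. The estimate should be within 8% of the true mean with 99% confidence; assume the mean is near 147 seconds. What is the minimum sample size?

116

For a mean, the margin of error is E = z·σ/√n, so n = (zσ/E)².
At 99% confidence, z = 2.576.
E = 8% of 147 = 11.76 seconds.
n = (2.576 × 49 / 11.76)² = 115.20
Round up: n = 116.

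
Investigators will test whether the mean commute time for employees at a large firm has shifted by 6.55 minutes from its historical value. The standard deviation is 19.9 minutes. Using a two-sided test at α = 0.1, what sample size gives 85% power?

67

For a one-sample z-test, n = ((z_{α/2} + z_β)·σ/δ)².
z_{α/2} = 1.645 (two-sided α = 0.1); z_β = 1.036 (power 85% → β = 0.15).
n = (2.681 × 19.9 / 6.55)² = 66.35
Round up: n = 67.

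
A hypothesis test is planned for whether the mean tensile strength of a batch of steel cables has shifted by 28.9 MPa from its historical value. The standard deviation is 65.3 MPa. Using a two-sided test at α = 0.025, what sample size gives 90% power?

For a one-sample z-test, n = ((z_{α/2} + z_β)·σ/δ)².
z_{α/2} = 2.241 (two-sided α = 0.025); z_β = 1.282 (power 90% → β = 0.1).
n = (3.523 × 65.3 / 28.9)² = 63.37
Round up: n = 64.

n = 64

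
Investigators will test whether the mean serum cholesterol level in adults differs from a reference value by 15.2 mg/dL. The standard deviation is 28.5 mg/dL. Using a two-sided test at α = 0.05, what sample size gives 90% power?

37

For a one-sample z-test, n = ((z_{α/2} + z_β)·σ/δ)².
z_{α/2} = 1.960 (two-sided α = 0.05); z_β = 1.282 (power 90% → β = 0.1).
n = (3.242 × 28.5 / 15.2)² = 36.95
Round up: n = 37.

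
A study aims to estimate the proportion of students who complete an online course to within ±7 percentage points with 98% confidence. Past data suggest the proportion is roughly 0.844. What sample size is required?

For a proportion with margin E = 0.07 at 98% confidence, z = 2.326.
n = p̂(1−p̂)(z/E)² = 0.844 × 0.156 × (2.326/0.07)² = 145.38
Round up: n = 146.

146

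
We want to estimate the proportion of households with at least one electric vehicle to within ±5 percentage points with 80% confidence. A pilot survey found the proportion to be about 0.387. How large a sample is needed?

For a proportion with margin E = 0.05 at 80% confidence, z = 1.282.
n = p̂(1−p̂)(z/E)² = 0.387 × 0.613 × (1.282/0.05)² = 155.96
Round up: n = 156.

156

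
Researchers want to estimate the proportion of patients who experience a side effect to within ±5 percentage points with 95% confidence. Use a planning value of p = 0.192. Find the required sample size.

n = 239

For a proportion with margin E = 0.05 at 95% confidence, z = 1.960.
n = p̂(1−p̂)(z/E)² = 0.192 × 0.808 × (1.960/0.05)² = 238.39
Round up: n = 239.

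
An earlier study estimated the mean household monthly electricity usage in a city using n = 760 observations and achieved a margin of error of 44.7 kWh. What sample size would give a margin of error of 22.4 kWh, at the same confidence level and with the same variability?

3027

Margin of error scales as 1/√n, so n₂ = n₁·(E₁/E₂)².
n₂ = 760 × (44.7/22.4)² = 760 × 3.982 = 3026.32
Round up: n₂ = 3027.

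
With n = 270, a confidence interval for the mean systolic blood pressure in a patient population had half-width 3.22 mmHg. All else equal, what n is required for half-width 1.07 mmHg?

Margin of error scales as 1/√n, so n₂ = n₁·(E₁/E₂)².
n₂ = 270 × (3.22/1.07)² = 270 × 9.056 = 2445.12
Round up: n₂ = 2446.

2446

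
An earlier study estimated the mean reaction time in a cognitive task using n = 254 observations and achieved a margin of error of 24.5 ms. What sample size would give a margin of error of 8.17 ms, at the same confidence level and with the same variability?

2285

Margin of error scales as 1/√n, so n₂ = n₁·(E₁/E₂)².
n₂ = 254 × (24.5/8.17)² = 254 × 8.993 = 2284.22
Round up: n₂ = 2285.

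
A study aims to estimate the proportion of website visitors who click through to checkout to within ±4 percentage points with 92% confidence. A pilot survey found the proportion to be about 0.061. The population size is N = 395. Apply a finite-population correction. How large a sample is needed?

For a proportion with margin E = 0.04 at 92% confidence, z = 1.751.
n = p̂(1−p̂)(z/E)² = 0.061 × 0.939 × (1.751/0.04)² = 109.76 — call this n₀.
Finite-population correction with N = 395: n = n₀ / (1 + (n₀−1)/N) = 109.76 / 1.275 = 86.09
Round up: n = 87.

n = 87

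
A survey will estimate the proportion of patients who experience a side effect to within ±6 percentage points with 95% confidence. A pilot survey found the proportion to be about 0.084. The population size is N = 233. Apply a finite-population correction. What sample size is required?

61

For a proportion with margin E = 0.06 at 95% confidence, z = 1.960.
n = p̂(1−p̂)(z/E)² = 0.084 × 0.916 × (1.960/0.06)² = 82.11 — call this n₀.
Finite-population correction with N = 233: n = n₀ / (1 + (n₀−1)/N) = 82.11 / 1.348 = 60.91
Round up: n = 61.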